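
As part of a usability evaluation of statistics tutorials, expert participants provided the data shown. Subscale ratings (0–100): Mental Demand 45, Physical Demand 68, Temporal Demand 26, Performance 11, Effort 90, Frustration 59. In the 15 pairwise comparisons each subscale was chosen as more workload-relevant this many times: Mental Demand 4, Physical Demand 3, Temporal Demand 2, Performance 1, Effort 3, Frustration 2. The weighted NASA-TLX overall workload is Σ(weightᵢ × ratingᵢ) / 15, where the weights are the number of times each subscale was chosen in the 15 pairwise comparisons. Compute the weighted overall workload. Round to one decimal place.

The tallies are the weights (they sum to 15).
Weighted sum = 4·45 + 3·68 + 2·26 + 1·11 + 3·90 + 2·59
            = 180 + 204 + 52 + 11 + 270 + 118 = 835.
Overall workload = 835 / 15 = 55.6667 ≈ 55.7.

55.7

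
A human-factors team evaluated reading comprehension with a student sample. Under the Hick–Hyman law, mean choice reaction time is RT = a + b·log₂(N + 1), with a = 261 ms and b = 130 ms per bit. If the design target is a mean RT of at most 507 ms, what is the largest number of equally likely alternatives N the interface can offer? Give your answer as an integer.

2

Set 261 + 130·log₂(N + 1) ≤ 507.
log₂(N + 1) ≤ (507 − 261) / 130 = 1.8923.
N + 1 ≤ 2^1.8923 = 3.7123.
N ≤ 2.7123, so the largest integer N is 2.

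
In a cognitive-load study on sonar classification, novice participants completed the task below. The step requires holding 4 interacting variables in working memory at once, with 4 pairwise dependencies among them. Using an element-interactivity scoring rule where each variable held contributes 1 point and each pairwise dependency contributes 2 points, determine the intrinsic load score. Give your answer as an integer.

12

Element contribution: 4 × 1 = 4.
Interaction contribution: 4 × 2 = 8.
Intrinsic load = 4 + 8 = 12.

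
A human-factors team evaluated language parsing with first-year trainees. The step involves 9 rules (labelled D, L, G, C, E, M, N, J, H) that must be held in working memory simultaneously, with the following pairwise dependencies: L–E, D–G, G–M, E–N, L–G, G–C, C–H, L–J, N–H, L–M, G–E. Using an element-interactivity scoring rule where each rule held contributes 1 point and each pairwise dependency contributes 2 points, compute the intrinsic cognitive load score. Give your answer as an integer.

31

Count of rules held simultaneously: 9.
Count of pairwise dependencies listed: 11.
Element contribution: 9 × 1 = 9.
Interaction contribution: 11 × 2 = 22.
Intrinsic load = 9 + 22 = 31.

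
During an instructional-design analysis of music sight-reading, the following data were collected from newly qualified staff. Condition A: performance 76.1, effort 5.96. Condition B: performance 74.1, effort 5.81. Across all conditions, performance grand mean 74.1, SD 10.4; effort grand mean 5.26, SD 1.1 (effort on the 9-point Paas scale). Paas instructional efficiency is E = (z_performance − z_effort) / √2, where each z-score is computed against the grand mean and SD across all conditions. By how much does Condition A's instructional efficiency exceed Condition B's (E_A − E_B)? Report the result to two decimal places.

Condition A: z_P = (76.1 − 74.1)/10.4 = 0.1923; z_E = (5.96 − 5.26)/1.1 = 0.6364; E_A = (0.1923 − 0.6364)/√2 = -0.3140.
Condition B: z_P = (74.1 − 74.1)/10.4 = 0.0000; z_E = (5.81 − 5.26)/1.1 = 0.5000; E_B = (0.0000 − 0.5000)/√2 = -0.3536.
E_A − E_B = -0.3140 − (-0.3536) = 0.0396 ≈ 0.04.

0.04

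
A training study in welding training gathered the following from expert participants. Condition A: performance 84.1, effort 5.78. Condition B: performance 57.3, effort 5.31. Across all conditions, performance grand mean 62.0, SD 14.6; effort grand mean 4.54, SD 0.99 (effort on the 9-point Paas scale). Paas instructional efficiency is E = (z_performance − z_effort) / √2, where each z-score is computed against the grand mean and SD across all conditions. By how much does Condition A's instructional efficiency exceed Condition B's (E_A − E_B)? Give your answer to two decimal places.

Condition A: z_P = (84.1 − 62.0)/14.6 = 1.5137; z_E = (5.78 − 4.54)/0.99 = 1.2525; E_A = (1.5137 − 1.2525)/√2 = 0.1847.
Condition B: z_P = (57.3 − 62.0)/14.6 = -0.3219; z_E = (5.31 − 4.54)/0.99 = 0.7778; E_B = (-0.3219 − 0.7778)/√2 = -0.7776.
E_A − E_B = 0.1847 − (-0.7776) = 0.9623 ≈ 0.96.

0.96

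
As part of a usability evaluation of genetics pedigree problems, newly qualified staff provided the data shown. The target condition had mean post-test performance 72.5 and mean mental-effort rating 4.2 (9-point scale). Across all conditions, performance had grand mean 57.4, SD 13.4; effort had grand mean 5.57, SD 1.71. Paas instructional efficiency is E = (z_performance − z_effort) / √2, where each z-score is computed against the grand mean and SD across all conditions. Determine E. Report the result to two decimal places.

1.36

z_performance = (72.5 − 57.4) / 13.4 = 15.1000 / 13.4 = 1.1269.
z_effort = (4.2 − 5.57) / 1.71 = -1.3700 / 1.71 = -0.8012.
z_P − z_E = 1.1269 − (-0.8012) = 1.9281.
E = 1.9281 / √2 = 1.9281 / 1.41421 = 1.3634 ≈ 1.36.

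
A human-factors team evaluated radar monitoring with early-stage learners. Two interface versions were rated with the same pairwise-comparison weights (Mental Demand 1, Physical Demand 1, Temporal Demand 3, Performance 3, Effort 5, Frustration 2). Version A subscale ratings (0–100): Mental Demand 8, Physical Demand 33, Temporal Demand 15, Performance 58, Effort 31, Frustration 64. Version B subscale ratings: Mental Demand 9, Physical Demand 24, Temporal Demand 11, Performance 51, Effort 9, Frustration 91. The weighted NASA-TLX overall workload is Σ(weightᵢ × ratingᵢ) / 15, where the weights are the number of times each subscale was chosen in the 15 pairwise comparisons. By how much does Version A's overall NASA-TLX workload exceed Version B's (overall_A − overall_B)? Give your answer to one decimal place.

6.5

Version A weighted sum = 1·8 + 1·33 + 3·15 + 3·58 + 5·31 + 2·64 = 8 + 33 + 45 + 174 + 155 + 128 = 543; overall_A = 543/15 = 36.2000.
Version B weighted sum = 1·9 + 1·24 + 3·11 + 3·51 + 5·9 + 2·91 = 9 + 24 + 33 + 153 + 45 + 182 = 446; overall_B = 446/15 = 29.7333.
Difference = 36.2000 − 29.7333 = 6.4667 ≈ 6.5.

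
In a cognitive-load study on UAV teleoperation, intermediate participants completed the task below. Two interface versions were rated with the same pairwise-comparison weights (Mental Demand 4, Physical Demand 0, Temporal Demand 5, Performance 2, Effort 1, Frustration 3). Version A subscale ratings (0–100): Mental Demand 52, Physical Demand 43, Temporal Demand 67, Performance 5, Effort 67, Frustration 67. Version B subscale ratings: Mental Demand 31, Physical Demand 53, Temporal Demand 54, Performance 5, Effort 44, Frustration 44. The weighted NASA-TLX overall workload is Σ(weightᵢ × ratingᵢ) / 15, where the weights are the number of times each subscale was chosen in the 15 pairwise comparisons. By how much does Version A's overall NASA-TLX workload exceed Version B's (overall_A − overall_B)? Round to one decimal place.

Version A weighted sum = 4·52 + 0·43 + 5·67 + 2·5 + 1·67 + 3·67 = 208 + 0 + 335 + 10 + 67 + 201 = 821; overall_A = 821/15 = 54.7333.
Version B weighted sum = 4·31 + 0·53 + 5·54 + 2·5 + 1·44 + 3·44 = 124 + 0 + 270 + 10 + 44 + 132 = 580; overall_B = 580/15 = 38.6667.
Difference = 54.7333 − 38.6667 = 16.0666 ≈ 16.1.

16.1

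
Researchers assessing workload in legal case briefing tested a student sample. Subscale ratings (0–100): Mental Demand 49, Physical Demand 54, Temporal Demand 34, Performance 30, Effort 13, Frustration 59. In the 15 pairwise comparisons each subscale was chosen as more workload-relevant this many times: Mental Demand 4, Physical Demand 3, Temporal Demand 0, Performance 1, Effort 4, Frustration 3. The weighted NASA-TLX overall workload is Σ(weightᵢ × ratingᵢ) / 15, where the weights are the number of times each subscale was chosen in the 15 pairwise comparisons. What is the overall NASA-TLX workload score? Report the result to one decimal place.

41.1

The tallies are the weights (they sum to 15).
Weighted sum = 4·49 + 3·54 + 0·34 + 1·30 + 4·13 + 3·59
            = 196 + 162 + 0 + 30 + 52 + 177 = 617.
Overall workload = 617 / 15 = 41.1333 ≈ 41.1.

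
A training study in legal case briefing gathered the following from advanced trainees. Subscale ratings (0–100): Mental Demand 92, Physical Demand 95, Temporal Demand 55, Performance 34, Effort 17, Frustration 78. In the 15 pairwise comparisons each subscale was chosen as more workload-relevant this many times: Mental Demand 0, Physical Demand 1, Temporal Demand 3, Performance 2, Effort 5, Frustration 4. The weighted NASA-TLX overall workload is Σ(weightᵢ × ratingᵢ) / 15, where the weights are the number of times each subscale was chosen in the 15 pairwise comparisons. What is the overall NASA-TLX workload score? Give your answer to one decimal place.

48.3

The tallies are the weights (they sum to 15).
Weighted sum = 0·92 + 1·95 + 3·55 + 2·34 + 5·17 + 4·78
            = 0 + 95 + 165 + 68 + 85 + 312 = 725.
Overall workload = 725 / 15 = 48.3333 ≈ 48.3.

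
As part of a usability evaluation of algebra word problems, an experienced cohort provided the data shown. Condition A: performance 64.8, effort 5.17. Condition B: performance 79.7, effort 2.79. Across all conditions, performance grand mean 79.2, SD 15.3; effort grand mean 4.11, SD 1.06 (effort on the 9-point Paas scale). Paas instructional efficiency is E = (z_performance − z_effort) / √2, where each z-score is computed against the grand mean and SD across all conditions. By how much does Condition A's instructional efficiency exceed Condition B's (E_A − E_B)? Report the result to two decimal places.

-2.28

Condition A: z_P = (64.8 − 79.2)/15.3 = -0.9412; z_E = (5.17 − 4.11)/1.06 = 1.0000; E_A = (-0.9412 − 1.0000)/√2 = -1.3726.
Condition B: z_P = (79.7 − 79.2)/15.3 = 0.0327; z_E = (2.79 − 4.11)/1.06 = -1.2453; E_B = (0.0327 − (-1.2453))/√2 = 0.9037.
E_A − E_B = -1.3726 − 0.9037 = -2.2763 ≈ -2.28.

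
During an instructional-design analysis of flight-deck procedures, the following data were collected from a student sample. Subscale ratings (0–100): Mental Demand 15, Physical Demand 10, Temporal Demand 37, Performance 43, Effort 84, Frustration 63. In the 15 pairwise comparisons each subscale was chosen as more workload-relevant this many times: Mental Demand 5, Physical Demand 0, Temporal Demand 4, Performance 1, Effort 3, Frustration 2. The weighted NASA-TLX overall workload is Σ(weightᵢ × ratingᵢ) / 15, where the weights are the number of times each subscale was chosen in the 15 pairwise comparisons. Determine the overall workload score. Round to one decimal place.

The tallies are the weights (they sum to 15).
Weighted sum = 5·15 + 0·10 + 4·37 + 1·43 + 3·84 + 2·63
            = 75 + 0 + 148 + 43 + 252 + 126 = 644.
Overall workload = 644 / 15 = 42.9333 ≈ 42.9.

42.9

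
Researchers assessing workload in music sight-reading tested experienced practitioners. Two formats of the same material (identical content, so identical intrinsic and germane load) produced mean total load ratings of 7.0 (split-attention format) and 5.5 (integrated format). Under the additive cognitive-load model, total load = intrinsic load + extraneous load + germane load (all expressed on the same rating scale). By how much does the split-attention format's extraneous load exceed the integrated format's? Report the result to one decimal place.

1.5

Intrinsic and germane load are equal across formats, so the difference in total load equals the difference in extraneous load.
Extraneous-load difference = 7.0 − 5.5 = 1.5.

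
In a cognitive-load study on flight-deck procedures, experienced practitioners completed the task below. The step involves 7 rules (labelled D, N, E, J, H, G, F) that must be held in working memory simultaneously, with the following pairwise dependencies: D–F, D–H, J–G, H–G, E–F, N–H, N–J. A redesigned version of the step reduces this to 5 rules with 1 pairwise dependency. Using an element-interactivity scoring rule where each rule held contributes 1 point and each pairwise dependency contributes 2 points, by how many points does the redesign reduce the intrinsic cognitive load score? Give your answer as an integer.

Original: 7 × 1 + 7 × 2 = 7 + 14 = 21.
Redesigned: 5 × 1 + 1 × 2 = 5 + 2 = 7.
Reduction = 21 − 7 = 14.

14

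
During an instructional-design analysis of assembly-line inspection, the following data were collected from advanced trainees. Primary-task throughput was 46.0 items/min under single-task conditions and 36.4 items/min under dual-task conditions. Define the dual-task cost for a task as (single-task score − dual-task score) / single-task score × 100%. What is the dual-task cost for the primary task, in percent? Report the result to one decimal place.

Cost = (46.0 − 36.4) / 46.0 × 100%
     = 9.6000 / 46.0 × 100% = 20.8696%.
≈ 20.9%.

20.9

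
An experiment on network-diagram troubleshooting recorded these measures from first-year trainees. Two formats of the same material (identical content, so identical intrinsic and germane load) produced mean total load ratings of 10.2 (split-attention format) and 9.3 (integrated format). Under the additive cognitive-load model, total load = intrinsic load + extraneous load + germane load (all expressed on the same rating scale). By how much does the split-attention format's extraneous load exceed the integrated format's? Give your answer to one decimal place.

0.9

Intrinsic and germane load are equal across formats, so the difference in total load equals the difference in extraneous load.
Extraneous-load difference = 10.2 − 9.3 = 0.9.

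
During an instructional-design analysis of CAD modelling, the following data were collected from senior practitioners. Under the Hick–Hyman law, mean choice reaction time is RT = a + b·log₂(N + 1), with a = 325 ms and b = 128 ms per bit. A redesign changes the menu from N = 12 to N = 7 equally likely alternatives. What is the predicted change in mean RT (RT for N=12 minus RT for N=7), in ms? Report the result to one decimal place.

RT(12) = 325 + 128·log₂(13) = 325 + 128·3.7004 = 798.6512 ms.
RT(7) = 325 + 128·log₂(8) = 325 + 128·3.0000 = 709.0000 ms.
Difference = 798.6512 − 709.0000 = 89.6512 ≈ 89.7 ms.

89.7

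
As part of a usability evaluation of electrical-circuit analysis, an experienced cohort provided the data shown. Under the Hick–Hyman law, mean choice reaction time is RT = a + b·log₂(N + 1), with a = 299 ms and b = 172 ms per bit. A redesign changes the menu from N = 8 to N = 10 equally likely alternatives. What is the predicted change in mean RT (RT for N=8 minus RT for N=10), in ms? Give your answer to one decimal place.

-49.8

RT(8) = 299 + 172·log₂(9) = 299 + 172·3.1699 = 844.2228 ms.
RT(10) = 299 + 172·log₂(11) = 299 + 172·3.4594 = 894.0168 ms.
Difference = 844.2228 − 894.0168 = -49.7940 ≈ -49.8 ms.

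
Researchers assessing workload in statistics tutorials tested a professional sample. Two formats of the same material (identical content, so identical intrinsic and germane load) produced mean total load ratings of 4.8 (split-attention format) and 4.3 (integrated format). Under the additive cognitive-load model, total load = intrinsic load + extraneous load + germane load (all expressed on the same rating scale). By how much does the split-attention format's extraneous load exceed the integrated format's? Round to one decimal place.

0.5

Intrinsic and germane load are equal across formats, so the difference in total load equals the difference in extraneous load.
Extraneous-load difference = 4.8 − 4.3 = 0.5.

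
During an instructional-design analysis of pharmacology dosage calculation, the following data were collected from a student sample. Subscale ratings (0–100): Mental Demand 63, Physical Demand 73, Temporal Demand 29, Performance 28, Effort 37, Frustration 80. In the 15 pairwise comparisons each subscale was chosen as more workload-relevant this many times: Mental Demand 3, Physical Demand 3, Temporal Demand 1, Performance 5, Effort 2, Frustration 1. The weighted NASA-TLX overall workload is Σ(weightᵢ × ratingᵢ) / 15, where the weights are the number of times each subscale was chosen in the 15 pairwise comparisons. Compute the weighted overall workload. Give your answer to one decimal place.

The tallies are the weights (they sum to 15).
Weighted sum = 3·63 + 3·73 + 1·29 + 5·28 + 2·37 + 1·80
            = 189 + 219 + 29 + 140 + 74 + 80 = 731.
Overall workload = 731 / 15 = 48.7333 ≈ 48.7.

48.7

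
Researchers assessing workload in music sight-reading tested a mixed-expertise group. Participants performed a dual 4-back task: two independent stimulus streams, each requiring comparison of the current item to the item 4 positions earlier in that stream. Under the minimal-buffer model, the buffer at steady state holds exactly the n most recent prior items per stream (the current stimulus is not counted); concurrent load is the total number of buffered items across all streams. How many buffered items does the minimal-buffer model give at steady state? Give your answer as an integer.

Each stream's buffer holds its 4 most recent prior items.
Two independent streams: 2 × 4 = 8 buffered items at steady state.

8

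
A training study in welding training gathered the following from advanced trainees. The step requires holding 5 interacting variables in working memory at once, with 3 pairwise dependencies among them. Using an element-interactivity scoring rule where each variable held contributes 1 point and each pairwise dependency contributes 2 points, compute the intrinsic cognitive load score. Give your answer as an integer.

11

Element contribution: 5 × 1 = 5.
Interaction contribution: 3 × 2 = 6.
Intrinsic load = 5 + 6 = 11.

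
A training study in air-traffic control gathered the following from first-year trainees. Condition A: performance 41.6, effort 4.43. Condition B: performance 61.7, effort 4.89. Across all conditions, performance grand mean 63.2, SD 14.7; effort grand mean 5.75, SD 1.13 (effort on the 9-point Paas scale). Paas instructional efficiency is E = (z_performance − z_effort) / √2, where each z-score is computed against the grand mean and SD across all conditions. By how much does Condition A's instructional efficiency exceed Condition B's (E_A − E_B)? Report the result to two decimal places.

-0.68

Condition A: z_P = (41.6 − 63.2)/14.7 = -1.4694; z_E = (4.43 − 5.75)/1.13 = -1.1681; E_A = (-1.4694 − (-1.1681))/√2 = -0.2131.
Condition B: z_P = (61.7 − 63.2)/14.7 = -0.1020; z_E = (4.89 − 5.75)/1.13 = -0.7611; E_B = (-0.1020 − (-0.7611))/√2 = 0.4661.
E_A − E_B = -0.2131 − 0.4661 = -0.6792 ≈ -0.68.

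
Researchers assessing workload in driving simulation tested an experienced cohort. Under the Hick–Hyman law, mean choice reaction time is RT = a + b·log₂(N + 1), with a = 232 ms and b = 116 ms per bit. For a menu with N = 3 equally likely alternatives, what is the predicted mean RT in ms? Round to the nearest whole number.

log₂(3 + 1) = log₂(4) = 2.0000.
RT = 232 + 116 × 2.0000 = 232 + 232.0000 = 464.0000 ms.
≈ 464 ms.

464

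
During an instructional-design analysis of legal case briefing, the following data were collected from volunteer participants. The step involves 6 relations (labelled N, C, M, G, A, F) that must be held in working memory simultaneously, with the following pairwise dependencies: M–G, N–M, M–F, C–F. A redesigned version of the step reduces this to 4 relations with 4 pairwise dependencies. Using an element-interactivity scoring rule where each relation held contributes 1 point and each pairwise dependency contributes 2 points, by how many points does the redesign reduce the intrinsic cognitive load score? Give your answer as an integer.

2

Original: 6 × 1 + 4 × 2 = 6 + 8 = 14.
Redesigned: 4 × 1 + 4 × 2 = 4 + 8 = 12.
Reduction = 14 − 12 = 2.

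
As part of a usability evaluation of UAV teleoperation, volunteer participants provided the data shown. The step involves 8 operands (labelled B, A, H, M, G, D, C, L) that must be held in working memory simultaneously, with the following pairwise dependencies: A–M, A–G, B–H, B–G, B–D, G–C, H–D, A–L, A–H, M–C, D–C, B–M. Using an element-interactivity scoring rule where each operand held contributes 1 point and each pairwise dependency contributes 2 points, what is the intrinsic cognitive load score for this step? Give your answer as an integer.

Count of operands held simultaneously: 8.
Count of pairwise dependencies listed: 12.
Element contribution: 8 × 1 = 8.
Interaction contribution: 12 × 2 = 24.
Intrinsic load = 8 + 24 = 32.

32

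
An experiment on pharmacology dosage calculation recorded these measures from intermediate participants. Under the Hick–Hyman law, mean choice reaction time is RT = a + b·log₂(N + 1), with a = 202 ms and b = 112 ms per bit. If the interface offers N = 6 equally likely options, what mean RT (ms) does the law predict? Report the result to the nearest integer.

log₂(6 + 1) = log₂(7) = 2.8074.
RT = 202 + 112 × 2.8074 = 202 + 314.4288 = 516.4288 ms.
≈ 516 ms.

516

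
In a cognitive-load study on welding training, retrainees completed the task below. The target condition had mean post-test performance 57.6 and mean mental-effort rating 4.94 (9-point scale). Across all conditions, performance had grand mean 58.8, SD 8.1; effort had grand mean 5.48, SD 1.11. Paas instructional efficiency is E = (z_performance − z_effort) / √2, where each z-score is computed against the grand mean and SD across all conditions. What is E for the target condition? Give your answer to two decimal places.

0.24

z_performance = (57.6 − 58.8) / 8.1 = -1.2000 / 8.1 = -0.1481.
z_effort = (4.94 − 5.48) / 1.11 = -0.5400 / 1.11 = -0.4865.
z_P − z_E = -0.1481 − (-0.4865) = 0.3384.
E = 0.3384 / √2 = 0.3384 / 1.41421 = 0.2393 ≈ 0.24.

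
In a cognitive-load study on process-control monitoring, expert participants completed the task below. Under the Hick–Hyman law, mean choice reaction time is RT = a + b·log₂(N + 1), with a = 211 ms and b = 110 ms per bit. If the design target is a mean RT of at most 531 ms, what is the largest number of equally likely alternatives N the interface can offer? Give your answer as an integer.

Set 211 + 110·log₂(N + 1) ≤ 531.
log₂(N + 1) ≤ (531 − 211) / 110 = 2.9091.
N + 1 ≤ 2^2.9091 = 7.5115.
N ≤ 6.5115, so the largest integer N is 6.

6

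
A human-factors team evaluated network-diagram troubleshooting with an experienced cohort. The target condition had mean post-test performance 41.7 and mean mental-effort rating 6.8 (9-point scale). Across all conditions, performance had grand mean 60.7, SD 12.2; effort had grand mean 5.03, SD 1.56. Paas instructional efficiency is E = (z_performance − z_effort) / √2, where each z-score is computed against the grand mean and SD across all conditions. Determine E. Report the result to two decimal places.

-1.90

z_performance = (41.7 − 60.7) / 12.2 = -19.0000 / 12.2 = -1.5574.
z_effort = (6.8 − 5.03) / 1.56 = 1.7700 / 1.56 = 1.1346.
z_P − z_E = -1.5574 − 1.1346 = -2.6920.
E = -2.6920 / √2 = -2.6920 / 1.41421 = -1.9035 ≈ -1.90.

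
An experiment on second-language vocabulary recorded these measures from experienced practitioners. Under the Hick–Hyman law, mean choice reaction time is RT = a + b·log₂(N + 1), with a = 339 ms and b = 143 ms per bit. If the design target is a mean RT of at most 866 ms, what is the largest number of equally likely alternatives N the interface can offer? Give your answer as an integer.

11

Set 339 + 143·log₂(N + 1) ≤ 866.
log₂(N + 1) ≤ (866 − 339) / 143 = 3.6853.
N + 1 ≤ 2^3.6853 = 12.8643.
N ≤ 11.8643, so the largest integer N is 11.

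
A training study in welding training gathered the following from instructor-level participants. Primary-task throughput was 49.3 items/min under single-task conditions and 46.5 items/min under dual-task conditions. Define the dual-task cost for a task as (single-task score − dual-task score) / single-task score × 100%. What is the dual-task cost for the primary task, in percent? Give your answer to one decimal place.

Cost = (49.3 − 46.5) / 49.3 × 100%
     = 2.8000 / 49.3 × 100% = 5.6795%.
≈ 5.7%.

5.7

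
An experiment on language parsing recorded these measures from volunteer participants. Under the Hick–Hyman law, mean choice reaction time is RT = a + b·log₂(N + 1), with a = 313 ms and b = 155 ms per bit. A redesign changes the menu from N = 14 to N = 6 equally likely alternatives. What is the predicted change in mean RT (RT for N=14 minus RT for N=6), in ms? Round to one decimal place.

RT(14) = 313 + 155·log₂(15) = 313 + 155·3.9069 = 918.5695 ms.
RT(6) = 313 + 155·log₂(7) = 313 + 155·2.8074 = 748.1470 ms.
Difference = 918.5695 − 748.1470 = 170.4225 ≈ 170.4 ms.

170.4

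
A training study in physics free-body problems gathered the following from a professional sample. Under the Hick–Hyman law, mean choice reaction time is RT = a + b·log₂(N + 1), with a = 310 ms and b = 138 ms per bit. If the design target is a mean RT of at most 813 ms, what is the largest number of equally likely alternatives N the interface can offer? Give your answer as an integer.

Set 310 + 138·log₂(N + 1) ≤ 813.
log₂(N + 1) ≤ (813 − 310) / 138 = 3.6449.
N + 1 ≤ 2^3.6449 = 12.5090.
N ≤ 11.5090, so the largest integer N is 11.

11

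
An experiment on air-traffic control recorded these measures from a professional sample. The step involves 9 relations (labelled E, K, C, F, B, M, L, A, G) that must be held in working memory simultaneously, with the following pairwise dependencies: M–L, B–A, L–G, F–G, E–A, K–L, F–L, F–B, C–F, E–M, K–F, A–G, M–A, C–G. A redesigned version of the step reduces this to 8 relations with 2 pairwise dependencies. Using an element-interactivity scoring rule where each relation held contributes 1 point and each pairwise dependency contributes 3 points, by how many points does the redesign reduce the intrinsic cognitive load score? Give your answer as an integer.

Original: 9 × 1 + 14 × 3 = 9 + 42 = 51.
Redesigned: 8 × 1 + 2 × 3 = 8 + 6 = 14.
Reduction = 51 − 14 = 37.

37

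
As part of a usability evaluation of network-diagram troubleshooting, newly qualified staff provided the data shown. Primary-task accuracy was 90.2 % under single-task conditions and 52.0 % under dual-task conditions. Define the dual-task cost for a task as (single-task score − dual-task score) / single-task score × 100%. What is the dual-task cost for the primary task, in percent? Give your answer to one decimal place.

Cost = (90.2 − 52.0) / 90.2 × 100%
     = 38.2000 / 90.2 × 100% = 42.3503%.
≈ 42.4%.

42.4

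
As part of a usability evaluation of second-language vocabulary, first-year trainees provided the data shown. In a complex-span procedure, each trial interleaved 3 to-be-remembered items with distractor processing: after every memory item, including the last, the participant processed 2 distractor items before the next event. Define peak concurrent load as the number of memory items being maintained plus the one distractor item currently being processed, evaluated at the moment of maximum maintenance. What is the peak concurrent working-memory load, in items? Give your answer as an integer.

4

Maintenance is greatest during the distractor(s) after memory item 3: all 3 memory items are being held.
One distractor item is concurrently being processed.
Peak concurrent load = 3 + 1 = 4 items.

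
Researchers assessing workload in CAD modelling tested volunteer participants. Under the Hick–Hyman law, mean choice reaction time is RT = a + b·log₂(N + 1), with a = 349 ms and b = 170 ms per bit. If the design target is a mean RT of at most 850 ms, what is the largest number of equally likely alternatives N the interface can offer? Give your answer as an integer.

6

Set 349 + 170·log₂(N + 1) ≤ 850.
log₂(N + 1) ≤ (850 − 349) / 170 = 2.9471.
N + 1 ≤ 2^2.9471 = 7.7120.
N ≤ 6.7120, so the largest integer N is 6.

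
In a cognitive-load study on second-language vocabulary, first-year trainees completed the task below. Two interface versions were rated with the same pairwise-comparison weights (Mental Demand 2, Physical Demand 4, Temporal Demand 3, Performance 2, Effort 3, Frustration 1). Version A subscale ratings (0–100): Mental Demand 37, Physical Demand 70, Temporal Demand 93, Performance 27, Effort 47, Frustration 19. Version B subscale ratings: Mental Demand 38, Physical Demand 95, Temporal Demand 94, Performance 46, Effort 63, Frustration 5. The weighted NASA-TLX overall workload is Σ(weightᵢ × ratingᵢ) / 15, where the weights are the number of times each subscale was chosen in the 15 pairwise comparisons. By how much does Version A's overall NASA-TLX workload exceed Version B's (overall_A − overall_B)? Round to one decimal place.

-11.8

Version A weighted sum = 2·37 + 4·70 + 3·93 + 2·27 + 3·47 + 1·19 = 74 + 280 + 279 + 54 + 141 + 19 = 847; overall_A = 847/15 = 56.4667.
Version B weighted sum = 2·38 + 4·95 + 3·94 + 2·46 + 3·63 + 1·5 = 76 + 380 + 282 + 92 + 189 + 5 = 1024; overall_B = 1024/15 = 68.2667.
Difference = 56.4667 − 68.2667 = -11.8000 ≈ -11.8.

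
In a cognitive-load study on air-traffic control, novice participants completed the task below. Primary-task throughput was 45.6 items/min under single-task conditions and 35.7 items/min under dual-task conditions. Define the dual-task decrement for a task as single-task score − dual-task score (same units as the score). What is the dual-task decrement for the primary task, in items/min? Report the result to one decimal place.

Decrement = 45.6 − 35.7 = 9.9000 items/min ≈ 9.9 items/min.

9.9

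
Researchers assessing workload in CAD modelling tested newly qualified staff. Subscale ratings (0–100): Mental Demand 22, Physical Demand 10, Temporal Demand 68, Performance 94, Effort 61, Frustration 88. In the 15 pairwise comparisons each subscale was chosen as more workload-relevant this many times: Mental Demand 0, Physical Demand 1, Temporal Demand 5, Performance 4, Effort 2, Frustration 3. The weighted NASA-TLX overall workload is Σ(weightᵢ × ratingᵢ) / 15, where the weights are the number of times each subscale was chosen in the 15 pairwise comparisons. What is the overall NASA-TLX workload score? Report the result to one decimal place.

74.1

The tallies are the weights (they sum to 15).
Weighted sum = 0·22 + 1·10 + 5·68 + 4·94 + 2·61 + 3·88
            = 0 + 10 + 340 + 376 + 122 + 264 = 1112.
Overall workload = 1112 / 15 = 74.1333 ≈ 74.1.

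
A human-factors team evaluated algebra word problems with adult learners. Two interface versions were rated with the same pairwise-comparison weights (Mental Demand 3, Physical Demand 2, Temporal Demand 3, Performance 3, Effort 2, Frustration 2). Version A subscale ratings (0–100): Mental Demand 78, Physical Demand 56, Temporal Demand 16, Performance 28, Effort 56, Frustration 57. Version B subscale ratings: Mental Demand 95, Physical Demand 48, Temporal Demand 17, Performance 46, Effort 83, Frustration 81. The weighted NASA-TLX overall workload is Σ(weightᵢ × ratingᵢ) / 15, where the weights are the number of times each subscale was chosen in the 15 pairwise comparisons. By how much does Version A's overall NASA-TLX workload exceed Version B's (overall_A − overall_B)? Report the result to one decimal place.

Version A weighted sum = 3·78 + 2·56 + 3·16 + 3·28 + 2·56 + 2·57 = 234 + 112 + 48 + 84 + 112 + 114 = 704; overall_A = 704/15 = 46.9333.
Version B weighted sum = 3·95 + 2·48 + 3·17 + 3·46 + 2·83 + 2·81 = 285 + 96 + 51 + 138 + 166 + 162 = 898; overall_B = 898/15 = 59.8667.
Difference = 46.9333 − 59.8667 = -12.9334 ≈ -12.9.

-12.9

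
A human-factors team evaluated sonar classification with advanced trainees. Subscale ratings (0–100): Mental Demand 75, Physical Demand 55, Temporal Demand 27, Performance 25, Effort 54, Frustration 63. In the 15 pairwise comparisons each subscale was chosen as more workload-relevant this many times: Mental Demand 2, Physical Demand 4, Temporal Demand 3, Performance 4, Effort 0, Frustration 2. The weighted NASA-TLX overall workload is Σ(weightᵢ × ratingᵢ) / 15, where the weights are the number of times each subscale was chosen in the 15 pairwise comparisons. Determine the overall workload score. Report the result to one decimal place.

45.1

The tallies are the weights (they sum to 15).
Weighted sum = 2·75 + 4·55 + 3·27 + 4·25 + 0·54 + 2·63
            = 150 + 220 + 81 + 100 + 0 + 126 = 677.
Overall workload = 677 / 15 = 45.1333 ≈ 45.1.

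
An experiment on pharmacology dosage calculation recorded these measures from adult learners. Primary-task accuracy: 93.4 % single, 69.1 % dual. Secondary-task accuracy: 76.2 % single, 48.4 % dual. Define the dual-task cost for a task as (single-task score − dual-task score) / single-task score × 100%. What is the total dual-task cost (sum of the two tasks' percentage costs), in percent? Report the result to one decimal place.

Primary cost = (93.4 − 69.1) / 93.4 × 100% = 26.0171%.
Secondary cost = (76.2 − 48.4) / 76.2 × 100% = 36.4829%.
Total = 26.0171% + 36.4829% = 62.5000% ≈ 62.5%.

62.5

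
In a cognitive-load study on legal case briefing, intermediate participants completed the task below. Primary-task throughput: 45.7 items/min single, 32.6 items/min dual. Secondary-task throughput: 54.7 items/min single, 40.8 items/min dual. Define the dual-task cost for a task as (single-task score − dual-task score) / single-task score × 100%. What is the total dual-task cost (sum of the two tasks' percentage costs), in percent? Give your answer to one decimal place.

54.1

Primary cost = (45.7 − 32.6) / 45.7 × 100% = 28.6652%.
Secondary cost = (54.7 − 40.8) / 54.7 × 100% = 25.4113%.
Total = 28.6652% + 25.4113% = 54.0765% ≈ 54.1%.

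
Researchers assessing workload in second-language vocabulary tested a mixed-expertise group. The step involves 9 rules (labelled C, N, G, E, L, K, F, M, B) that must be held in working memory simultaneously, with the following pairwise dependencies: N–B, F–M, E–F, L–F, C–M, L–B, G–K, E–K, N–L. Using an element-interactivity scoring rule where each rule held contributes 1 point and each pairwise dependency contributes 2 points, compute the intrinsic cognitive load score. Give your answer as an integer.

Count of rules held simultaneously: 9.
Count of pairwise dependencies listed: 9.
Element contribution: 9 × 1 = 9.
Interaction contribution: 9 × 2 = 18.
Intrinsic load = 9 + 18 = 27.

27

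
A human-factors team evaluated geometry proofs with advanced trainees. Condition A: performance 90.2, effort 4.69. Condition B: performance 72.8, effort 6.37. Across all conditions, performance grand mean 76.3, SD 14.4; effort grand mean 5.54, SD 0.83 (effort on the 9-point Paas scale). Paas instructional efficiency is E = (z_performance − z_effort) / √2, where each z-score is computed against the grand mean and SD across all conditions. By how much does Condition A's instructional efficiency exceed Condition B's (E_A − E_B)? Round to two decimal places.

2.29

Condition A: z_P = (90.2 − 76.3)/14.4 = 0.9653; z_E = (4.69 − 5.54)/0.83 = -1.0241; E_A = (0.9653 − (-1.0241))/√2 = 1.4067.
Condition B: z_P = (72.8 − 76.3)/14.4 = -0.2431; z_E = (6.37 − 5.54)/0.83 = 1.0000; E_B = (-0.2431 − 1.0000)/√2 = -0.8790.
E_A − E_B = 1.4067 − (-0.8790) = 2.2857 ≈ 2.29.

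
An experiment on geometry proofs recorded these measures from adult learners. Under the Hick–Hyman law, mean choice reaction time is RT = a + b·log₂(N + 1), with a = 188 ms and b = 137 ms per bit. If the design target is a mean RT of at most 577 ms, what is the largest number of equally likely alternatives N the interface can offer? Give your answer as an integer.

Set 188 + 137·log₂(N + 1) ≤ 577.
log₂(N + 1) ≤ (577 − 188) / 137 = 2.8394.
N + 1 ≤ 2^2.8394 = 7.1572.
N ≤ 6.1572, so the largest integer N is 6.

6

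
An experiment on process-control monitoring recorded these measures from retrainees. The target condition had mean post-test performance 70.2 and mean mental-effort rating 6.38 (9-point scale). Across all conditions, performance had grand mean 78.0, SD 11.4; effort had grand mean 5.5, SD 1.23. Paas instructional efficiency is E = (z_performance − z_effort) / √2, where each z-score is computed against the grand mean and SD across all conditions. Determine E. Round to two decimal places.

-0.99

z_performance = (70.2 − 78.0) / 11.4 = -7.8000 / 11.4 = -0.6842.
z_effort = (6.38 − 5.5) / 1.23 = 0.8800 / 1.23 = 0.7154.
z_P − z_E = -0.6842 − 0.7154 = -1.3996.
E = -1.3996 / √2 = -1.3996 / 1.41421 = -0.9897 ≈ -0.99.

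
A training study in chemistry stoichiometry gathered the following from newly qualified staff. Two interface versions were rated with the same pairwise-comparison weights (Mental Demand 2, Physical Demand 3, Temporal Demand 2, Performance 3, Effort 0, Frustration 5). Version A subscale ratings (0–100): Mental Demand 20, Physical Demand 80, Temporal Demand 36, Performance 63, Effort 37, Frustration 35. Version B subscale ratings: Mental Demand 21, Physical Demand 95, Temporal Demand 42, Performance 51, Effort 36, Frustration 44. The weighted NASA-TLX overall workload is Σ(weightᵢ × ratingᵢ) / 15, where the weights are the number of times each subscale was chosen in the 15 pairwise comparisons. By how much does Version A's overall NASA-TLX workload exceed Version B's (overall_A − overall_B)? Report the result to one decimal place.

-4.5

Version A weighted sum = 2·20 + 3·80 + 2·36 + 3·63 + 0·37 + 5·35 = 40 + 240 + 72 + 189 + 0 + 175 = 716; overall_A = 716/15 = 47.7333.
Version B weighted sum = 2·21 + 3·95 + 2·42 + 3·51 + 0·36 + 5·44 = 42 + 285 + 84 + 153 + 0 + 220 = 784; overall_B = 784/15 = 52.2667.
Difference = 47.7333 − 52.2667 = -4.5334 ≈ -4.5.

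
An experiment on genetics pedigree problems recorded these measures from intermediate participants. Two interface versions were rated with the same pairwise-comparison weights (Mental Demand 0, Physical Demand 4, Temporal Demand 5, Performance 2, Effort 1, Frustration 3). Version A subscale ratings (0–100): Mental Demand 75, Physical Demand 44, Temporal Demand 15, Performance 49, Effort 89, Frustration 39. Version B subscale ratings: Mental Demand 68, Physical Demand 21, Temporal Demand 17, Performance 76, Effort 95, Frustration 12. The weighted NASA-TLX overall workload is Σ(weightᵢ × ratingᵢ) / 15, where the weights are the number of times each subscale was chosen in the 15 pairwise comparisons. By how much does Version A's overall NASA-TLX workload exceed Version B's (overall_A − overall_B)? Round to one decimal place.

6.9

Version A weighted sum = 0·75 + 4·44 + 5·15 + 2·49 + 1·89 + 3·39 = 0 + 176 + 75 + 98 + 89 + 117 = 555; overall_A = 555/15 = 37.0000.
Version B weighted sum = 0·68 + 4·21 + 5·17 + 2·76 + 1·95 + 3·12 = 0 + 84 + 85 + 152 + 95 + 36 = 452; overall_B = 452/15 = 30.1333.
Difference = 37.0000 − 30.1333 = 6.8667 ≈ 6.9.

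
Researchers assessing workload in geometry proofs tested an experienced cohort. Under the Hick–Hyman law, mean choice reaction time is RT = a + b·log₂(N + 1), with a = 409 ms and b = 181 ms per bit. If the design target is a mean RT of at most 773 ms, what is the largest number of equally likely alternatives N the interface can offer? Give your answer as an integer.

Set 409 + 181·log₂(N + 1) ≤ 773.
log₂(N + 1) ≤ (773 − 409) / 181 = 2.0110.
N + 1 ≤ 2^2.0110 = 4.0306.
N ≤ 3.0306, so the largest integer N is 3.

3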